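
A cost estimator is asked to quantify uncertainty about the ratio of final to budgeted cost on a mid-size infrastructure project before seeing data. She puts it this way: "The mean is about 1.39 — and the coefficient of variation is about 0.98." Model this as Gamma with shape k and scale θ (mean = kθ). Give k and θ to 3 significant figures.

k ≈ 1.04, θ ≈ 1.33

For Gamma(k, scale θ): mean = kθ, variance = kθ², so CV = 1/√k.
CV = 0.98, hence k = 1/CV² = 1.04.
Then θ = mean/k = 1.39/1.04 = 1.33.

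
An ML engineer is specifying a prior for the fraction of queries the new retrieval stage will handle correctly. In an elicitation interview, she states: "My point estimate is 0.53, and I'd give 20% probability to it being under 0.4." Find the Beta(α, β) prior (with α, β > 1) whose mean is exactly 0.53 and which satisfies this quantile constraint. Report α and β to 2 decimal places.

α ≈ 5.56, β ≈ 4.93

With mean 0.53 fixed, write α = 0.53s, β = 0.47s where s = α+β.
Need P(θ < 0.4) = 0.2 under Beta(0.53s, 0.47s). Normal approximation: (q−m)/√(m(1−m)/s) ≈ z_{0.2} = -0.842, so s ≈ 0.53·0.47·(-0.842)²/(0.4−0.53)² = 10.4.
At s = 10.4: P(θ<0.4) ≈ 0.201. Adjusting to match 0.2 gives s ≈ 10.48.
So α = 0.53·10.48 ≈ 5.56, β = 0.47·10.48 ≈ 4.93.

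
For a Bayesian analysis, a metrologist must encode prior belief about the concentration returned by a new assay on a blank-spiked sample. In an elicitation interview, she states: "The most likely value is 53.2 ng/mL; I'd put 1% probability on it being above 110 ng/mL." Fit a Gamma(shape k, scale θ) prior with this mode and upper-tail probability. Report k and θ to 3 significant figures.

k ≈ 10.2, θ ≈ 5.75

Gamma(k,θ) with k>1 has mode (k−1)θ, so θ = 53.2/(k−1).
Need P(X < 110) = 0.99 with θ tied to k this way. Start at k = 2, θ = 53.2: P(X<110) ≈ 0.612.
Too low — raise k to concentrate. Iterating converges to k ≈ 10.2.
Then θ = 53.2/(10.2−1) ≈ 5.75.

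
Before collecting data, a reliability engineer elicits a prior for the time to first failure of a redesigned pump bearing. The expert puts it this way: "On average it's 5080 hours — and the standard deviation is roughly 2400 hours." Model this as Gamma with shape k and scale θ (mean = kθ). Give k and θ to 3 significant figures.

For Gamma(k, scale θ): mean = kθ, variance = kθ², so CV = 1/√k.
CV = SD/mean = 2400/5080 = 0.4724, hence k = 1/CV² = 4.48.
Then θ = mean/k = 5080/4.48 = 1130.

k ≈ 4.48, θ ≈ 1130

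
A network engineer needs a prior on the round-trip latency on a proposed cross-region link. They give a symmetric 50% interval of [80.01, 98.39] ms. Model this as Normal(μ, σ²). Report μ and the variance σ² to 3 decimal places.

μ = 89.200, σ² = 185.644

A symmetric 50% interval runs μ ± z·σ with z = 0.6745.
Half-width = 9.19, so σ = 9.19/0.6745 = 13.6251 and σ² = 185.644.
μ is the interval midpoint, 89.200.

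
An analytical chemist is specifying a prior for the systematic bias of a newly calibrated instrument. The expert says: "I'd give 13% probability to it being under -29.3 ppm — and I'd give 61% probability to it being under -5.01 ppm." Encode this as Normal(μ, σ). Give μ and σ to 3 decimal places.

μ = -9.836, σ = 17.280

For Normal(μ,σ), the p-quantile is μ + z_p·σ. Here z_{0.13} = -1.126, z_{0.61} = 0.2793.
So -29.3 = μ − 1.126σ and -5.01 = μ + 0.2793σ.
Subtracting: σ = (-5.01 − -29.3)/(0.2793 − (-1.126)) = 17.280.
Then μ = -29.3 − (-1.126)·17.280 = -9.836.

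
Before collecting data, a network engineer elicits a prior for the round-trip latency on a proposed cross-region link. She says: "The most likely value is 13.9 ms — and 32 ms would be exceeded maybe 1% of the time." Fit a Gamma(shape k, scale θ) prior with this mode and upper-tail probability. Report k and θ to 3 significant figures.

Gamma(k,θ) with k>1 has mode (k−1)θ, so θ = 13.9/(k−1).
Need P(X < 32) = 0.99 with θ tied to k this way. Start at k = 2, θ = 13.9: P(X<32) ≈ 0.670.
Too low — raise k to concentrate. Iterating converges to k ≈ 7.87.
Then θ = 13.9/(7.87−1) ≈ 2.02.

k ≈ 7.87, θ ≈ 2.02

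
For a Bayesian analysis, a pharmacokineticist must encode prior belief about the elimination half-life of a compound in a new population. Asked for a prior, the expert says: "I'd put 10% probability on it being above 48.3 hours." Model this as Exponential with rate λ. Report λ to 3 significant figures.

P(T > 48.3) = e^(−λ·48.3) = 0.1, so λ = −ln(0.1)/48.3 = 0.0477.

λ ≈ 0.0477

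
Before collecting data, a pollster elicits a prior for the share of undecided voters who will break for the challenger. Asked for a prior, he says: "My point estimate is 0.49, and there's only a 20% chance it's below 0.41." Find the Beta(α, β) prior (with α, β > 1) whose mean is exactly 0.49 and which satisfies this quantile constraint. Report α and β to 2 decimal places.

α ≈ 13.64, β ≈ 14.20

With mean 0.49 fixed, write α = 0.49s, β = 0.51s where s = α+β.
Need P(θ < 0.41) = 0.2 under Beta(0.49s, 0.51s). Normal approximation: (q−m)/√(m(1−m)/s) ≈ z_{0.2} = -0.842, so s ≈ 0.49·0.51·(-0.842)²/(0.41−0.49)² = 27.7.
At s = 27.7: P(θ<0.41) ≈ 0.201. Adjusting to match 0.2 gives s ≈ 27.84.
So α = 0.49·27.84 ≈ 13.64, β = 0.51·27.84 ≈ 14.20.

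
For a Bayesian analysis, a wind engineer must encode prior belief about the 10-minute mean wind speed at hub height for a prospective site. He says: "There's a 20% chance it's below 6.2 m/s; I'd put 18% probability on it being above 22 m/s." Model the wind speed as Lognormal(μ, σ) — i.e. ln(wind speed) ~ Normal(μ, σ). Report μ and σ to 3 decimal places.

If T ~ Lognormal(μ,σ) then ln T ~ Normal(μ,σ), so the p-quantile of ln T is μ + z_p·σ.
ln(6.2) = 1.825 and ln(22) = 3.091; z_{0.2} = -0.8416, z_{0.82} = 0.9154.
σ = (3.091 − 1.825)/(0.9154 − (-0.8416)) = 0.721.
μ = 1.825 − (-0.8416)·0.721 = 2.431.

μ ≈ 2.431, σ ≈ 0.721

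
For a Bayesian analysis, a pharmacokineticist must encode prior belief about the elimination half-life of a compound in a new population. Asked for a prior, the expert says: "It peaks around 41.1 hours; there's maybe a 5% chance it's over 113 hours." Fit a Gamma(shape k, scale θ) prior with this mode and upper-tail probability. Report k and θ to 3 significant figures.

Gamma(k,θ) with k>1 has mode (k−1)θ, so θ = 41.1/(k−1).
Need P(X < 113) = 0.95 with θ tied to k this way. Start at k = 2, θ = 41.1: P(X<113) ≈ 0.760.
Too low — raise k to concentrate. Iterating converges to k ≈ 3.62.
Then θ = 41.1/(3.62−1) ≈ 15.7.

k ≈ 3.62, θ ≈ 15.7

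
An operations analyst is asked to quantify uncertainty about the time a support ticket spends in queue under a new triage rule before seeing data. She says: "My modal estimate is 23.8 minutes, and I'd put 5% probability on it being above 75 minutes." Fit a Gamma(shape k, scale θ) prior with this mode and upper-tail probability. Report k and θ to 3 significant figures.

k ≈ 3, θ ≈ 11.9

Gamma(k,θ) with k>1 has mode (k−1)θ, so θ = 23.8/(k−1).
Need P(X < 75) = 0.95 with θ tied to k this way. Start at k = 2, θ = 23.8: P(X<75) ≈ 0.822.
Too low — raise k to concentrate. Iterating converges to k ≈ 3.
Then θ = 23.8/(3−1) ≈ 11.9.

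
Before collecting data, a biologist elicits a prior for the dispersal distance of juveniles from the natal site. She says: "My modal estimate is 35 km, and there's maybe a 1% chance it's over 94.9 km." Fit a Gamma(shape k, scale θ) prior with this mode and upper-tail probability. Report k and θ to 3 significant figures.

k ≈ 5.63, θ ≈ 7.55

Gamma(k,θ) with k>1 has mode (k−1)θ, so θ = 35/(k−1).
Need P(X < 94.9) = 0.99 with θ tied to k this way. Start at k = 2, θ = 35: P(X<94.9) ≈ 0.753.
Too low — raise k to concentrate. Iterating converges to k ≈ 5.63.
Then θ = 35/(5.63−1) ≈ 7.55.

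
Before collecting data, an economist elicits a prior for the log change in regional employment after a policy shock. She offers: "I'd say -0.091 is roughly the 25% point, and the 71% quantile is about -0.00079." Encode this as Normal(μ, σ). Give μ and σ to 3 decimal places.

μ = -0.041, σ = 0.073

The p-quantile of Normal(μ,σ) is μ + z_p·σ, with z_{0.25} = -0.6745 and z_{0.71} = 0.5534.
Eliminate σ: μ = (z₂·x₁ − z₁·x₂)/(z₂ − z₁) = (0.5534·-0.091 − (-0.6745)·-0.00079)/1.228 = -0.041.
Then σ = (x₂ − x₁)/(z₂ − z₁) = (-0.00079 − -0.091)/1.228 = 0.073.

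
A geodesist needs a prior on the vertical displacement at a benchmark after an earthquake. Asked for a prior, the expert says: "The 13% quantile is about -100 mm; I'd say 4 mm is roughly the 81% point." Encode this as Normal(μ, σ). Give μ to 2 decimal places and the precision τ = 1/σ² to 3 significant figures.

The p-quantile of Normal(μ,σ) is μ + z_p·σ, with z_{0.13} = -1.126 and z_{0.81} = 0.8779.
Eliminate σ: μ = (z₂·x₁ − z₁·x₂)/(z₂ − z₁) = (0.8779·-100 − (-1.126)·4)/2.004 = -41.55.
Then σ = (x₂ − x₁)/(z₂ − z₁) = (4 − -100)/2.004 = 51.89.
Precision τ = 1/σ² = 1/51.89² = 0.000371.

μ = -41.55, τ = 0.000371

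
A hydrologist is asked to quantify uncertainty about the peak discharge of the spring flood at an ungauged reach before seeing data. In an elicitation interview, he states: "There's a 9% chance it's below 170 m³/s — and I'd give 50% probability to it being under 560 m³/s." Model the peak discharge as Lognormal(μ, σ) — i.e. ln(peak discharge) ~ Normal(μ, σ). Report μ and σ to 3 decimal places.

If T ~ Lognormal(μ,σ) then ln T ~ Normal(μ,σ), so the p-quantile of ln T is μ + z_p·σ.
ln(170) = 5.136 and ln(560) = 6.328; z_{0.09} = -1.341, z_{0.5} = 0.
σ = (6.328 − 5.136)/(0 − (-1.341)) = 0.889.
μ = 5.136 − (-1.341)·0.889 = 6.328.

μ ≈ 6.328, σ ≈ 0.889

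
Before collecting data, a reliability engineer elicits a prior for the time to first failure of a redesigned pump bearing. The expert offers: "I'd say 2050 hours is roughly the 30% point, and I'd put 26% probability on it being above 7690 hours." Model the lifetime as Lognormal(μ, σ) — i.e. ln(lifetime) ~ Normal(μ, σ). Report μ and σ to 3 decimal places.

If T ~ Lognormal(μ,σ) then ln T ~ Normal(μ,σ), so the p-quantile of ln T is μ + z_p·σ.
ln(2050) = 7.626 and ln(7690) = 8.948; z_{0.3} = -0.5244, z_{0.74} = 0.6433.
σ = (8.948 − 7.626)/(0.6433 − (-0.5244)) = 1.132.
μ = 7.626 − (-0.5244)·1.132 = 8.219.

μ ≈ 8.219, σ ≈ 1.132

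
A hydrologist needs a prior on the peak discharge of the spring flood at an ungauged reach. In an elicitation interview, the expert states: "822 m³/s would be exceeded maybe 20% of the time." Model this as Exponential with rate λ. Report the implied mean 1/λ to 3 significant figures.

P(T > 822.0) = e^(−λ·822.0) = 0.2, so λ = −ln(0.2)/822.0 = 0.00196.
Mean = 1/λ = 511 m³/s.

mean ≈ 511 m³/s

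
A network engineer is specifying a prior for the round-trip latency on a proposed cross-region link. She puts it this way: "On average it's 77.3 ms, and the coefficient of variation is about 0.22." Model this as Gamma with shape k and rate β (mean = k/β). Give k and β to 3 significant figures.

k ≈ 20.7, β ≈ 0.267

For Gamma(k, rate β): mean = k/β, variance = k/β², so CV = 1/√k.
CV = 0.22, hence k = 1/CV² = 20.7.
Then β = k/mean = 20.7/77.3 = 0.267.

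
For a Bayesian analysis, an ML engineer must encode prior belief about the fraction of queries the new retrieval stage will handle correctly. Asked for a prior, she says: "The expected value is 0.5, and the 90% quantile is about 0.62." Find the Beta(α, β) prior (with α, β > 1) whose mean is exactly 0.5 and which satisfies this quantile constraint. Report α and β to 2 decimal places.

α ≈ 14.09, β ≈ 14.09

With mean 0.5 fixed, write α = 0.5s, β = 0.5s where s = α+β.
Need P(θ < 0.62) = 0.9 under Beta(0.5s, 0.5s). Normal approximation: (q−m)/√(m(1−m)/s) ≈ z_{0.9} = 1.28, so s ≈ 0.5·0.5·(1.28)²/(0.62−0.5)² = 28.5.
At s = 28.5: P(θ<0.62) ≈ 0.901. Adjusting to match 0.9 gives s ≈ 28.18.
So α = 0.5·28.18 ≈ 14.09, β = 0.5·28.18 ≈ 14.09.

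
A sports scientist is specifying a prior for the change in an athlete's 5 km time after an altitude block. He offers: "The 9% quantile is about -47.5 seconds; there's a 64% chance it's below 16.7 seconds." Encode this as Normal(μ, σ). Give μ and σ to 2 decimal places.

μ = 3.16, σ = 37.78

For Normal(μ,σ), the p-quantile is μ + z_p·σ. Here z_{0.09} = -1.341, z_{0.64} = 0.3585.
So -47.5 = μ − 1.341σ and 16.7 = μ + 0.3585σ.
Subtracting: σ = (16.7 − -47.5)/(0.3585 − (-1.341)) = 37.78.
Then μ = -47.5 − (-1.341)·37.78 = 3.16.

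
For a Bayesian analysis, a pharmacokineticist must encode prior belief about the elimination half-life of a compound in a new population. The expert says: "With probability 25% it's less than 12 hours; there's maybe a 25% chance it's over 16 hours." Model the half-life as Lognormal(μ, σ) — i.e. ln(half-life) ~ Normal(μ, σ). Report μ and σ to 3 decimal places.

μ ≈ 2.629, σ ≈ 0.213

If T ~ Lognormal(μ,σ) then ln T ~ Normal(μ,σ), so the p-quantile of ln T is μ + z_p·σ.
ln(12) = 2.485 and ln(16) = 2.773; z_{0.25} = -0.6745, z_{0.75} = 0.6745.
σ = (2.773 − 2.485)/(0.6745 − (-0.6745)) = 0.213.
μ = 2.485 − (-0.6745)·0.213 = 2.629.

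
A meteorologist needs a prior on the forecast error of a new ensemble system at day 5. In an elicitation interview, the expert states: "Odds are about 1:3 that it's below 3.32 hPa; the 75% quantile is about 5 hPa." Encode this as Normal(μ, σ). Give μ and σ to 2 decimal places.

The p-quantile of Normal(μ,σ) is μ + z_p·σ, with z_{0.25} = -0.6745 and z_{0.75} = 0.6745.
Eliminate σ: μ = (z₂·x₁ − z₁·x₂)/(z₂ − z₁) = (0.6745·3.32 − (-0.6745)·5)/1.349 = 4.16.
Then σ = (x₂ − x₁)/(z₂ − z₁) = (5 − 3.32)/1.349 = 1.25.

μ = 4.16, σ = 1.25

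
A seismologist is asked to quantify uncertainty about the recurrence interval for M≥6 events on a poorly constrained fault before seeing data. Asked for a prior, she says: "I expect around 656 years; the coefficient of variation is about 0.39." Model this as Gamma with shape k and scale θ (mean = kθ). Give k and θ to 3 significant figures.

For Gamma(k, scale θ): mean = kθ, variance = kθ², so CV = 1/√k.
CV = 0.39, hence k = 1/CV² = 6.57.
Then θ = mean/k = 656/6.57 = 99.8.

k ≈ 6.57, θ ≈ 99.8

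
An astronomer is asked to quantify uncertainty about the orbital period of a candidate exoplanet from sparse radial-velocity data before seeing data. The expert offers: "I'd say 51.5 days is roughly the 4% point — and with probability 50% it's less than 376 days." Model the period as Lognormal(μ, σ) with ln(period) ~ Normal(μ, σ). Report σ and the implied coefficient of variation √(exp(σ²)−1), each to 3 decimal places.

σ ≈ 1.136, CV ≈ 1.622

If T ~ Lognormal(μ,σ) then ln T ~ Normal(μ,σ), so the p-quantile of ln T is μ + z_p·σ.
ln(51.5) = 3.942 and ln(376) = 5.93; z_{0.04} = -1.751, z_{0.5} = 0.
σ = (5.93 − 3.942)/(0 − (-1.751)) = 1.136.
μ = 3.942 − (-1.751)·1.136 = 5.930.
CV = √(exp(σ²)−1) = √(exp(1.2895)−1) = 1.622.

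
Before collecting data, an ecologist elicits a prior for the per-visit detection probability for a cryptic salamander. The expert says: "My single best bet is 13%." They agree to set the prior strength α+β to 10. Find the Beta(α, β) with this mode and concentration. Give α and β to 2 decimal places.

For α,β > 1 the Beta mode is (α−1)/(α+β−2). With α+β = 10, the mode is (α−1)/8.
Set (α−1)/8 = 0.13 → α = 1 + 0.13·8 = 2.04.
β = 10 − α = 7.96.

α = 2.04, β = 7.96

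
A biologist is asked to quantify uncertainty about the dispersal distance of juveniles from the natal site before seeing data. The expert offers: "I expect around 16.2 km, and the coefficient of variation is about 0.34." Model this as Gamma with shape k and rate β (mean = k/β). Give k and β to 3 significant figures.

For Gamma(k, rate β): mean = k/β, variance = k/β², so CV = 1/√k.
CV = 0.34, hence k = 1/CV² = 8.65.
Then β = k/mean = 8.65/16.2 = 0.534.

k ≈ 8.65, β ≈ 0.534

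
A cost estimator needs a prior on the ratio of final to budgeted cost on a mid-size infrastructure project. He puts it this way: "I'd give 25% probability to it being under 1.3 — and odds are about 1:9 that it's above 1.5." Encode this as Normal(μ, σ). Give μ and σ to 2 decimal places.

For Normal(μ,σ), the p-quantile is μ + z_p·σ. Here z_{0.25} = -0.6745, z_{0.9} = 1.282.
So 1.3 = μ − 0.6745σ and 1.5 = μ + 1.282σ.
Subtracting: σ = (1.5 − 1.3)/(1.282 − (-0.6745)) = 0.10.
Then μ = 1.3 − (-0.6745)·0.10 = 1.37.

μ = 1.37, σ = 0.10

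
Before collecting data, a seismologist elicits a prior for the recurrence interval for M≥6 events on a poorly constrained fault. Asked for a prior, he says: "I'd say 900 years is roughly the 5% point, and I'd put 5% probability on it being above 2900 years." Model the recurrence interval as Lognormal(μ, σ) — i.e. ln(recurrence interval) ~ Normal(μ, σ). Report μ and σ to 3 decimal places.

If T ~ Lognormal(μ,σ) then ln T ~ Normal(μ,σ), so the p-quantile of ln T is μ + z_p·σ.
ln(900) = 6.802 and ln(2900) = 7.972; z_{0.05} = -1.645, z_{0.95} = 1.645.
σ = (7.972 − 6.802)/(1.645 − (-1.645)) = 0.356.
μ = 6.802 − (-1.645)·0.356 = 7.387.

μ ≈ 7.387, σ ≈ 0.356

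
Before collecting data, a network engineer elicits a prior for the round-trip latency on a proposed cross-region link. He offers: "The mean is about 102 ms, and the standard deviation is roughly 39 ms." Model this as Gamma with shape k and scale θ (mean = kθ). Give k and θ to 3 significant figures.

k ≈ 6.84, θ ≈ 14.9

For Gamma(k, scale θ): mean = kθ, variance = kθ², so CV = 1/√k.
CV = SD/mean = 39/102 = 0.3824, hence k = 1/CV² = 6.84.
Then θ = mean/k = 102/6.84 = 14.9.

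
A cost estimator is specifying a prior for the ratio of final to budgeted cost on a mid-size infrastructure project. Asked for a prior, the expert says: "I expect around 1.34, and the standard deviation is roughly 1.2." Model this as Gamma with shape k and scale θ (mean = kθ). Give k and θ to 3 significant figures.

For Gamma(k, scale θ): mean = kθ, variance = kθ², so CV = 1/√k.
CV = SD/mean = 1.2/1.34 = 0.8955, hence k = 1/CV² = 1.25.
Then θ = mean/k = 1.34/1.25 = 1.07.

k ≈ 1.25, θ ≈ 1.07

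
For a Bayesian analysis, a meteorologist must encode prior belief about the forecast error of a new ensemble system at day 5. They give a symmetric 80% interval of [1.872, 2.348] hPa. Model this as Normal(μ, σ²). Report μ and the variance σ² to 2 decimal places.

A symmetric 80% interval runs μ ± z·σ with z = 1.282.
Half-width = 0.238, so σ = 0.238/1.282 = 0.186 and σ² = 0.03.
μ is the interval midpoint, 2.11.

μ = 2.11, σ² = 0.03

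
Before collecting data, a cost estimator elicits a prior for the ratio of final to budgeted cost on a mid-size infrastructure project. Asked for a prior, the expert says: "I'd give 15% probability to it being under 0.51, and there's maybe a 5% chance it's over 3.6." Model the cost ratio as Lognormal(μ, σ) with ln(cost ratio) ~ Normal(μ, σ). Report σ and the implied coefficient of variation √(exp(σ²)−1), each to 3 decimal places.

σ ≈ 0.729, CV ≈ 0.837

If T ~ Lognormal(μ,σ) then ln T ~ Normal(μ,σ), so the p-quantile of ln T is μ + z_p·σ.
ln(0.51) = -0.6733 and ln(3.6) = 1.281; z_{0.15} = -1.036, z_{0.95} = 1.645.
σ = (1.281 − -0.6733)/(1.645 − (-1.036)) = 0.729.
μ = -0.6733 − (-1.036)·0.729 = 0.082.
CV = √(exp(σ²)−1) = √(exp(0.5312)−1) = 0.837.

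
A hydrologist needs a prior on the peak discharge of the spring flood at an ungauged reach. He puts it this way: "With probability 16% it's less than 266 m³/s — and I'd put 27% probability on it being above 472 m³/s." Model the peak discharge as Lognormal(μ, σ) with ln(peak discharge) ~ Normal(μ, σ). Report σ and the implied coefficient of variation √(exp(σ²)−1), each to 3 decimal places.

σ ≈ 0.357, CV ≈ 0.368

If T ~ Lognormal(μ,σ) then ln T ~ Normal(μ,σ), so the p-quantile of ln T is μ + z_p·σ.
ln(266) = 5.583 and ln(472) = 6.157; z_{0.16} = -0.9945, z_{0.73} = 0.6128.
σ = (6.157 − 5.583)/(0.6128 − (-0.9945)) = 0.357.
μ = 5.583 − (-0.9945)·0.357 = 5.938.
CV = √(exp(σ²)−1) = √(exp(0.1273)−1) = 0.368.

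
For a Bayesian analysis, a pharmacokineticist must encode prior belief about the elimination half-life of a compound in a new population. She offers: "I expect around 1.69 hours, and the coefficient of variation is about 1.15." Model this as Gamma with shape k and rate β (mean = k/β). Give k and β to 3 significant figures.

k ≈ 0.756, β ≈ 0.447

For Gamma(k, rate β): mean = k/β, variance = k/β², so CV = 1/√k.
CV = 1.15, hence k = 1/CV² = 0.756.
Then β = k/mean = 0.756/1.69 = 0.447.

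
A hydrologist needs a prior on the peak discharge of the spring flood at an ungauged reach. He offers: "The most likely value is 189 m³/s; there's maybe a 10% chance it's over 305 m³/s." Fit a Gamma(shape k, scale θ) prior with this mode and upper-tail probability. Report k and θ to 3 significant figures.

Gamma(k,θ) with k>1 has mode (k−1)θ, so θ = 189/(k−1).
Need P(X < 305) = 0.9 with θ tied to k this way. Start at k = 2, θ = 189: P(X<305) ≈ 0.480.
Too low — raise k to concentrate. Iterating converges to k ≈ 9.21.
Then θ = 189/(9.21−1) ≈ 23.

k ≈ 9.21, θ ≈ 23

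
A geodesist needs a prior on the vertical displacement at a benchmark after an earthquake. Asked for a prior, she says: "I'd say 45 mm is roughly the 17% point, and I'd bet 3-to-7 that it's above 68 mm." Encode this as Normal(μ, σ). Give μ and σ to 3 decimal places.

μ = 59.843, σ = 15.556

The p-quantile of Normal(μ,σ) is μ + z_p·σ, with z_{0.17} = -0.9542 and z_{0.7} = 0.5244.
Eliminate σ: μ = (z₂·x₁ − z₁·x₂)/(z₂ − z₁) = (0.5244·45 − (-0.9542)·68)/1.479 = 59.843.
Then σ = (x₂ − x₁)/(z₂ − z₁) = (68 − 45)/1.479 = 15.556.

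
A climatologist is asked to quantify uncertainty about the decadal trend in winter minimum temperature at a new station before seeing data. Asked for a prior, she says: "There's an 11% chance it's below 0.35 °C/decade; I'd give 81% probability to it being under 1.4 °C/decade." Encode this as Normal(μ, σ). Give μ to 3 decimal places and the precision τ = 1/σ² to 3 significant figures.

μ = 0.962, τ = 4.02

For Normal(μ,σ), the p-quantile is μ + z_p·σ. Here z_{0.11} = -1.227, z_{0.81} = 0.8779.
So 0.35 = μ − 1.227σ and 1.4 = μ + 0.8779σ.
Subtracting: σ = (1.4 − 0.35)/(0.8779 − (-1.227)) = 0.499.
Then μ = 0.35 − (-1.227)·0.499 = 0.962.
Precision τ = 1/σ² = 1/0.4989² = 4.02.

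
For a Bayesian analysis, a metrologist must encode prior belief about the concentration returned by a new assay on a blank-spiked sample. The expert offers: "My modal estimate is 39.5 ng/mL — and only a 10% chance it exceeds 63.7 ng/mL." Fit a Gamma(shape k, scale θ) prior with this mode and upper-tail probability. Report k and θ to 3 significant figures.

Gamma(k,θ) with k>1 has mode (k−1)θ, so θ = 39.5/(k−1).
Need P(X < 63.7) = 0.9 with θ tied to k this way. Start at k = 2, θ = 39.5: P(X<63.7) ≈ 0.479.
Too low — raise k to concentrate. Iterating converges to k ≈ 9.24.
Then θ = 39.5/(9.24−1) ≈ 4.8.

k ≈ 9.24, θ ≈ 4.8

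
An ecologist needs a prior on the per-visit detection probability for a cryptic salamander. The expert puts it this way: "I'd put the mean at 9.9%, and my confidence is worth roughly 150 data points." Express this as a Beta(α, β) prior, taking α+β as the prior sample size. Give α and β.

α = 14.85, β = 135.15

Under the effective-sample-size interpretation, Beta(α, β) has prior mean α/(α+β) and prior sample size α+β.
So α+β = 150 and α/(α+β) = 0.099, giving α = 0.099·150 = 14.85 and β = 150 − 14.85 = 135.15.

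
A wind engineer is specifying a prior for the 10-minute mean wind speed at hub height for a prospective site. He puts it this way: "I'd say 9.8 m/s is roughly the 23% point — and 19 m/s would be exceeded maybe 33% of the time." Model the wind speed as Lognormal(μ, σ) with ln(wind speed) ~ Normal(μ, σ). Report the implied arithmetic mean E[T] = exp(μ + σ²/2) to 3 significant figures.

E[T] ≈ 17.4 m/s

If T ~ Lognormal(μ,σ) then ln T ~ Normal(μ,σ), so the p-quantile of ln T is μ + z_p·σ.
ln(9.8) = 2.282 and ln(19) = 2.944; z_{0.23} = -0.7388, z_{0.67} = 0.4399.
σ = (2.944 − 2.282)/(0.4399 − (-0.7388)) = 0.562.
μ = 2.282 − (-0.7388)·0.562 = 2.697.
E[T] = exp(μ + σ²/2) = exp(2.697 + 0.1577) = 17.4 m/s.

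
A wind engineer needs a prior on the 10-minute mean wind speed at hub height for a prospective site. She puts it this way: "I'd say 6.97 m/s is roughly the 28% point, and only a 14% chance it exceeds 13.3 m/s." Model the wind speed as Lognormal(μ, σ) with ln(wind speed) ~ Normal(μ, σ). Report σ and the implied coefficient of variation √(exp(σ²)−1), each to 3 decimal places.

If T ~ Lognormal(μ,σ) then ln T ~ Normal(μ,σ), so the p-quantile of ln T is μ + z_p·σ.
ln(6.97) = 1.942 and ln(13.3) = 2.588; z_{0.28} = -0.5828, z_{0.86} = 1.08.
σ = (2.588 − 1.942)/(1.08 − (-0.5828)) = 0.389.
μ = 1.942 − (-0.5828)·0.389 = 2.168.
CV = √(exp(σ²)−1) = √(exp(0.1509)−1) = 0.404.

σ ≈ 0.389, CV ≈ 0.404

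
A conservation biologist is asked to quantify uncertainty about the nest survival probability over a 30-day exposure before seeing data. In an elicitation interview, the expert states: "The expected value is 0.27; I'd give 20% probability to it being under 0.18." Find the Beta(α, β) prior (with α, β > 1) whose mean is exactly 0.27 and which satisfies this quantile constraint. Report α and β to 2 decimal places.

α ≈ 4.83, β ≈ 13.06

With mean 0.27 fixed, write α = 0.27s, β = 0.73s where s = α+β.
Need P(θ < 0.18) = 0.2 under Beta(0.27s, 0.73s). Normal approximation: (q−m)/√(m(1−m)/s) ≈ z_{0.2} = -0.842, so s ≈ 0.27·0.73·(-0.842)²/(0.18−0.27)² = 17.2.
At s = 17.2: P(θ<0.18) ≈ 0.205. Adjusting to match 0.2 gives s ≈ 17.89.
So α = 0.27·17.89 ≈ 4.83, β = 0.73·17.89 ≈ 13.06.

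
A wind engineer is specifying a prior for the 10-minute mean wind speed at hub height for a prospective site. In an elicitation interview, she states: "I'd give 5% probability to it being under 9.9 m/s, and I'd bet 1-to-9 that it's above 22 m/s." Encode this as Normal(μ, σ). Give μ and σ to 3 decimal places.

The p-quantile of Normal(μ,σ) is μ + z_p·σ, with z_{0.05} = -1.645 and z_{0.9} = 1.282.
Eliminate σ: μ = (z₂·x₁ − z₁·x₂)/(z₂ − z₁) = (1.282·9.9 − (-1.645)·22)/2.926 = 16.701.
Then σ = (x₂ − x₁)/(z₂ − z₁) = (22 − 9.9)/2.926 = 4.135.

μ = 16.701, σ = 4.135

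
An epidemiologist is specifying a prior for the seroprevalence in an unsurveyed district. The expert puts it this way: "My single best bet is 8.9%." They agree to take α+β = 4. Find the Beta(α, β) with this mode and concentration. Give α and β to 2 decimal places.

For α,β > 1 the Beta mode is (α−1)/(α+β−2). With α+β = 4, the mode is (α−1)/2.
Set (α−1)/2 = 0.089 → α = 1 + 0.089·2 = 1.18.
β = 4 − α = 2.82.

α = 1.18, β = 2.82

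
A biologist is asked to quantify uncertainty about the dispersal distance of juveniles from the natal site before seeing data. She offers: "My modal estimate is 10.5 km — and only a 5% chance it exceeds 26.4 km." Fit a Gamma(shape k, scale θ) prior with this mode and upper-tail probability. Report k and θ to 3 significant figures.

Gamma(k,θ) with k>1 has mode (k−1)θ, so θ = 10.5/(k−1).
Need P(X < 26.4) = 0.95 with θ tied to k this way. Start at k = 2, θ = 10.5: P(X<26.4) ≈ 0.716.
Too low — raise k to concentrate. Iterating converges to k ≈ 4.19.
Then θ = 10.5/(4.19−1) ≈ 3.29.

k ≈ 4.19, θ ≈ 3.29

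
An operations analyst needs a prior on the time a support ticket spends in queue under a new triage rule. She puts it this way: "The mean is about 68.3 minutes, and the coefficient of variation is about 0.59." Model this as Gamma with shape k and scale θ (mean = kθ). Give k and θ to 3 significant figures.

For Gamma(k, scale θ): mean = kθ, variance = kθ², so CV = 1/√k.
CV = 0.59, hence k = 1/CV² = 2.87.
Then θ = mean/k = 68.3/2.87 = 23.8.

k ≈ 2.87, θ ≈ 23.8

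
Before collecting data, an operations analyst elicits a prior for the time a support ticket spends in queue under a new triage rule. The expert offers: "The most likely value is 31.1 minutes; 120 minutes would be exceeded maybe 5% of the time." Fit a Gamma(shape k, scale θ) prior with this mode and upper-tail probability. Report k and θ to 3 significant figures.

k ≈ 2.39, θ ≈ 22.4

Gamma(k,θ) with k>1 has mode (k−1)θ, so θ = 31.1/(k−1).
Need P(X < 120) = 0.95 with θ tied to k this way. Start at k = 2, θ = 31.1: P(X<120) ≈ 0.897.
Too low — raise k to concentrate. Iterating converges to k ≈ 2.39.
Then θ = 31.1/(2.39−1) ≈ 22.4.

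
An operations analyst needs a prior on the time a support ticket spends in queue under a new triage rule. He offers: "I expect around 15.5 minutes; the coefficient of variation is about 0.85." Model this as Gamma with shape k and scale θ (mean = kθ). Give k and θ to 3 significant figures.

For Gamma(k, scale θ): mean = kθ, variance = kθ², so CV = 1/√k.
CV = 0.85, hence k = 1/CV² = 1.38.
Then θ = mean/k = 15.5/1.38 = 11.2.

k ≈ 1.38, θ ≈ 11.2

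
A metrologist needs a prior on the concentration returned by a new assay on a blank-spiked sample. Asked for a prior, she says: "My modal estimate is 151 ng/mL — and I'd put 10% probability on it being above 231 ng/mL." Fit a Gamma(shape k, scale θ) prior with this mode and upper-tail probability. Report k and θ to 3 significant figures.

Gamma(k,θ) with k>1 has mode (k−1)θ, so θ = 151/(k−1).
Need P(X < 231) = 0.9 with θ tied to k this way. Start at k = 2, θ = 151: P(X<231) ≈ 0.452.
Too low — raise k to concentrate. Iterating converges to k ≈ 11.3.
Then θ = 151/(11.3−1) ≈ 14.6.

k ≈ 11.3, θ ≈ 14.6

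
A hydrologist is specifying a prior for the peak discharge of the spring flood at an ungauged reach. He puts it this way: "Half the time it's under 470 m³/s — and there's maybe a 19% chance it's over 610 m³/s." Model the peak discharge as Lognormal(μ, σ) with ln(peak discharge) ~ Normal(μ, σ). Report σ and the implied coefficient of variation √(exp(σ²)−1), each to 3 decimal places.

σ ≈ 0.297, CV ≈ 0.304

If T ~ Lognormal(μ,σ) then ln T ~ Normal(μ,σ), so the p-quantile of ln T is μ + z_p·σ.
ln(470) = 6.153 and ln(610) = 6.413; z_{0.5} = 0, z_{0.81} = 0.8779.
σ = (6.413 − 6.153)/(0.8779 − (0)) = 0.297.
μ = 6.153 − (0)·0.297 = 6.153.
CV = √(exp(σ²)−1) = √(exp(0.0882)−1) = 0.304.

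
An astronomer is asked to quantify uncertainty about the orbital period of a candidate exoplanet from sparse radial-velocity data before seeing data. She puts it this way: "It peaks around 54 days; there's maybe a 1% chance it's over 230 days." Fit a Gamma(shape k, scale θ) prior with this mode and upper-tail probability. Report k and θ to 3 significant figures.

Gamma(k,θ) with k>1 has mode (k−1)θ, so θ = 54/(k−1).
Need P(X < 230) = 0.99 with θ tied to k this way. Start at k = 2, θ = 54: P(X<230) ≈ 0.926.
Too low — raise k to concentrate. Iterating converges to k ≈ 2.96.
Then θ = 54/(2.96−1) ≈ 27.6.

k ≈ 2.96, θ ≈ 27.6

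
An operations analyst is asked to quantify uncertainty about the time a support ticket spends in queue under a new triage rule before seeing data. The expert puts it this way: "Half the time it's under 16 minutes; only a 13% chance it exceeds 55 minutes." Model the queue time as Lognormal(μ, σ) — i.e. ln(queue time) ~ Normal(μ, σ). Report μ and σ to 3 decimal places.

If T ~ Lognormal(μ,σ) then ln T ~ Normal(μ,σ), so the p-quantile of ln T is μ + z_p·σ.
ln(16) = 2.773 and ln(55) = 4.007; z_{0.5} = 0, z_{0.87} = 1.126.
σ = (4.007 − 2.773)/(1.126 − (0)) = 1.096.
μ = 2.773 − (0)·1.096 = 2.773.

μ ≈ 2.773, σ ≈ 1.096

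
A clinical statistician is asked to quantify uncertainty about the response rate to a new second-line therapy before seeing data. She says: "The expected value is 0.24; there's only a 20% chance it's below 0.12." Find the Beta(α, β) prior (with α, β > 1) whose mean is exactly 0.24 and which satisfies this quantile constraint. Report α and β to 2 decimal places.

α ≈ 2.21, β ≈ 7.01

With mean 0.24 fixed, write α = 0.24s, β = 0.76s where s = α+β.
Need P(θ < 0.12) = 0.2 under Beta(0.24s, 0.76s). Normal approximation: (q−m)/√(m(1−m)/s) ≈ z_{0.2} = -0.842, so s ≈ 0.24·0.76·(-0.842)²/(0.12−0.24)² = 9.0.
At s = 9.0: P(θ<0.12) ≈ 0.205. Adjusting to match 0.2 gives s ≈ 9.22.
So α = 0.24·9.22 ≈ 2.21, β = 0.76·9.22 ≈ 7.01.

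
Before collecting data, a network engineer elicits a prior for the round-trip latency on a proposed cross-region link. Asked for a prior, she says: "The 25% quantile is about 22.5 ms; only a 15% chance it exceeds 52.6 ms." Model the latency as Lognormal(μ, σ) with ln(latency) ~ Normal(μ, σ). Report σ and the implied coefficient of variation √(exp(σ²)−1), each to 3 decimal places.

σ ≈ 0.496, CV ≈ 0.529

If T ~ Lognormal(μ,σ) then ln T ~ Normal(μ,σ), so the p-quantile of ln T is μ + z_p·σ.
ln(22.5) = 3.114 and ln(52.6) = 3.963; z_{0.25} = -0.6745, z_{0.85} = 1.036.
σ = (3.963 − 3.114)/(1.036 − (-0.6745)) = 0.496.
μ = 3.114 − (-0.6745)·0.496 = 3.448.
CV = √(exp(σ²)−1) = √(exp(0.2464)−1) = 0.529.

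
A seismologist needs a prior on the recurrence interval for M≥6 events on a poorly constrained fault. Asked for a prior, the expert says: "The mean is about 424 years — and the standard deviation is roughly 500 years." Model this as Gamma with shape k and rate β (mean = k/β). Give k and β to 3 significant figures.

For Gamma(k, rate β): mean = k/β, variance = k/β², so CV = 1/√k.
CV = SD/mean = 500/424 = 1.179, hence k = 1/CV² = 0.719.
Then β = k/mean = 0.719/424 = 0.0017.

k ≈ 0.719, β ≈ 0.0017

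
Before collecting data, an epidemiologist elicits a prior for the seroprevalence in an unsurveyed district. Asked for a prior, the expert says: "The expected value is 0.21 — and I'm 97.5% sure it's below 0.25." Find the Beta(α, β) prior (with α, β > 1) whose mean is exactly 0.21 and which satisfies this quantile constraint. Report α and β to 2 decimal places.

α ≈ 88.97, β ≈ 334.69

With mean 0.21 fixed, write α = 0.21s, β = 0.79s where s = α+β.
Need P(θ < 0.25) = 0.975 under Beta(0.21s, 0.79s). Normal approximation: (q−m)/√(m(1−m)/s) ≈ z_{0.975} = 1.96, so s ≈ 0.21·0.79·(1.96)²/(0.25−0.21)² = 398.3.
At s = 398.3: P(θ<0.25) ≈ 0.971. Adjusting to match 0.975 gives s ≈ 423.66.
So α = 0.21·423.66 ≈ 88.97, β = 0.79·423.66 ≈ 334.69.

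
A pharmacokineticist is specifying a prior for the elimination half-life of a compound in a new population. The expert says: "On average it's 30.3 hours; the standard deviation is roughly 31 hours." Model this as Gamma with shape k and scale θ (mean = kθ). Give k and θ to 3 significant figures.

For Gamma(k, scale θ): mean = kθ, variance = kθ², so CV = 1/√k.
CV = SD/mean = 31/30.3 = 1.023, hence k = 1/CV² = 0.955.
Then θ = mean/k = 30.3/0.955 = 31.7.

k ≈ 0.955, θ ≈ 31.7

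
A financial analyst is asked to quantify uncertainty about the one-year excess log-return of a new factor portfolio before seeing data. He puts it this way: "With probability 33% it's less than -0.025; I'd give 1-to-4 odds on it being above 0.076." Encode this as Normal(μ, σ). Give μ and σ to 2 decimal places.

μ = 0.01, σ = 0.08

For Normal(μ,σ), the p-quantile is μ + z_p·σ. Here z_{0.33} = -0.4399, z_{0.8} = 0.8416.
So -0.025 = μ − 0.4399σ and 0.076 = μ + 0.8416σ.
Subtracting: σ = (0.076 − -0.025)/(0.8416 − (-0.4399)) = 0.08.
Then μ = -0.025 − (-0.4399)·0.08 = 0.01.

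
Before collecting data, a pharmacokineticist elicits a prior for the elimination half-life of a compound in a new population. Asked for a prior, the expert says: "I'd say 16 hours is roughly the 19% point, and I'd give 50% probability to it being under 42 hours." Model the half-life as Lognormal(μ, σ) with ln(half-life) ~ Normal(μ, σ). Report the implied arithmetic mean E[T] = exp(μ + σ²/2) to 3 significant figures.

If T ~ Lognormal(μ,σ) then ln T ~ Normal(μ,σ), so the p-quantile of ln T is μ + z_p·σ.
ln(16) = 2.773 and ln(42) = 3.738; z_{0.19} = -0.8779, z_{0.5} = 0.
σ = (3.738 − 2.773)/(0 − (-0.8779)) = 1.099.
μ = 2.773 − (-0.8779)·1.099 = 3.738.
E[T] = exp(μ + σ²/2) = exp(3.738 + 0.6042) = 76.9 hours.

E[T] ≈ 76.9 hours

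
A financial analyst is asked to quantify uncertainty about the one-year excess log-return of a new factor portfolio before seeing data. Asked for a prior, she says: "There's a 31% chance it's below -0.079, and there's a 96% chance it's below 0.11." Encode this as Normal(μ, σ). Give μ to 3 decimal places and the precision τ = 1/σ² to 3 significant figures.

The p-quantile of Normal(μ,σ) is μ + z_p·σ, with z_{0.31} = -0.4959 and z_{0.96} = 1.751.
Eliminate σ: μ = (z₂·x₁ − z₁·x₂)/(z₂ − z₁) = (1.751·-0.079 − (-0.4959)·0.11)/2.247 = -0.037.
Then σ = (x₂ − x₁)/(z₂ − z₁) = (0.11 − -0.079)/2.247 = 0.084.
Precision τ = 1/σ² = 1/0.08413² = 141.

μ = -0.037, τ = 141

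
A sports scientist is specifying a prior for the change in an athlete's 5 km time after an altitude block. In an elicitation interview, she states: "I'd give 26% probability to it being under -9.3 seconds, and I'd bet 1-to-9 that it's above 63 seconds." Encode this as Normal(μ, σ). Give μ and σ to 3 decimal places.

For Normal(μ,σ), the p-quantile is μ + z_p·σ. Here z_{0.26} = -0.6433, z_{0.9} = 1.282.
So -9.3 = μ − 0.6433σ and 63 = μ + 1.282σ.
Subtracting: σ = (63 − -9.3)/(1.282 − (-0.6433)) = 37.560.
Then μ = -9.3 − (-0.6433)·37.560 = 14.864.

μ = 14.864, σ = 37.560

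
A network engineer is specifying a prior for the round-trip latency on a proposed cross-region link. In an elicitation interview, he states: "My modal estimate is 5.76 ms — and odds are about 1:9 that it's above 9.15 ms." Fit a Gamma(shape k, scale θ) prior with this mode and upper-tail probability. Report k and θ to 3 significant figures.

Gamma(k,θ) with k>1 has mode (k−1)θ, so θ = 5.76/(k−1).
Need P(X < 9.15) = 0.9 with θ tied to k this way. Start at k = 2, θ = 5.76: P(X<9.15) ≈ 0.471.
Too low — raise k to concentrate. Iterating converges to k ≈ 9.76.
Then θ = 5.76/(9.76−1) ≈ 0.657.

k ≈ 9.76, θ ≈ 0.657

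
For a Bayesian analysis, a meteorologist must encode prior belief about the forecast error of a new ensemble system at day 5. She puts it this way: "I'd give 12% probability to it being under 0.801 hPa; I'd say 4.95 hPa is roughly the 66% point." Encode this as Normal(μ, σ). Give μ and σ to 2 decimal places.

The p-quantile of Normal(μ,σ) is μ + z_p·σ, with z_{0.12} = -1.175 and z_{0.66} = 0.4125.
Eliminate σ: μ = (z₂·x₁ − z₁·x₂)/(z₂ − z₁) = (0.4125·0.801 − (-1.175)·4.95)/1.587 = 3.87.
Then σ = (x₂ − x₁)/(z₂ − z₁) = (4.95 − 0.801)/1.587 = 2.61.

μ = 3.87, σ = 2.61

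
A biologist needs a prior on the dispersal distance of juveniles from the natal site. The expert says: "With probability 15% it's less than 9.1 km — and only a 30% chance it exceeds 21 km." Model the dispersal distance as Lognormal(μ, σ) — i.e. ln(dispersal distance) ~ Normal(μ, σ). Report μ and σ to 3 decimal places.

If T ~ Lognormal(μ,σ) then ln T ~ Normal(μ,σ), so the p-quantile of ln T is μ + z_p·σ.
ln(9.1) = 2.208 and ln(21) = 3.045; z_{0.15} = -1.036, z_{0.7} = 0.5244.
σ = (3.045 − 2.208)/(0.5244 − (-1.036)) = 0.536.
μ = 2.208 − (-1.036)·0.536 = 2.764.

μ ≈ 2.764, σ ≈ 0.536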